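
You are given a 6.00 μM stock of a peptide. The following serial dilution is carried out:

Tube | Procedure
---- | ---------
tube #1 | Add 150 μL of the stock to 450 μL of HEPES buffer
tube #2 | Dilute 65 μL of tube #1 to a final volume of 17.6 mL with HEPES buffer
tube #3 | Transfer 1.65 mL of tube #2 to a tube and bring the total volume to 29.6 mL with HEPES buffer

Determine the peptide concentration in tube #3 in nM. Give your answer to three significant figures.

Step 1: 150 μL + 450 μL = 600 μL total → factor 600/150 = 4
Step 2: 65 μL brought to 17.6 mL → factor 17600/65 = 270.77
Step 3: 1.65 mL brought to 29.6 mL → factor 29.6/1.65 = 17.939
Overall dilution factor = 4 × 270.77 × 17.939 = 19430
Final = 6.00 μM / 19430 = 0.0003088 μM = 0.309 nM

0.309 nM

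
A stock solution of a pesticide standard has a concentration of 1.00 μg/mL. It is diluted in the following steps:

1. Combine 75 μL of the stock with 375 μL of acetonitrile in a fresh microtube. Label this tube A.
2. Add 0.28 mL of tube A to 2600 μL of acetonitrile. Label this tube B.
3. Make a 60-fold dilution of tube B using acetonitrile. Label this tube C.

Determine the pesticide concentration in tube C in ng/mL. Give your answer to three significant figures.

0.270 ng/mL

Step 1: 75 μL + 375 μL = 450 μL total → factor 450/75 = 6
Step 2: 0.28 mL + 2600 μL = 2.88 mL total → factor 2.88/0.28 = 10.286
Step 3: 60-fold → factor 60
Overall dilution factor = 6 × 10.286 × 60 = 3702.9
Final = 1.00 μg/mL / 3702.9 = 0.0002701 μg/mL = 0.270 ng/mL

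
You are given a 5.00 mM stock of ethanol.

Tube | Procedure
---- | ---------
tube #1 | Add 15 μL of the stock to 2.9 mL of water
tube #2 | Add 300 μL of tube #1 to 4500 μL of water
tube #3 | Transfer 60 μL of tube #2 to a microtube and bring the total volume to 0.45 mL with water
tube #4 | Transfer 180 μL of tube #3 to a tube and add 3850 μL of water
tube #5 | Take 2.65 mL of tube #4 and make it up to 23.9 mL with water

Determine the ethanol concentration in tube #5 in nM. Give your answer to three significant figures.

1.06 nM

Step 1: 15 μL + 2.9 mL = 2915 μL total → factor 2915/15 = 194.33
Step 2: 300 μL + 4500 μL = 4800 μL total → factor 4800/300 = 16
Step 3: 60 μL brought to 0.45 mL → factor 450/60 = 7.5
Step 4: 180 μL + 3850 μL = 4030 μL total → factor 4030/180 = 22.389
Step 5: 2.65 mL brought to 23.9 mL → factor 23.9/2.65 = 9.0189
Overall dilution factor = 194.33 × 16 × 7.5 × 22.389 × 9.0189 = 4.7088 × 10^6
Final = 5.00 mM / 4.7088 × 10^6 = 1.062 × 10^-6 mM = 1.06 nM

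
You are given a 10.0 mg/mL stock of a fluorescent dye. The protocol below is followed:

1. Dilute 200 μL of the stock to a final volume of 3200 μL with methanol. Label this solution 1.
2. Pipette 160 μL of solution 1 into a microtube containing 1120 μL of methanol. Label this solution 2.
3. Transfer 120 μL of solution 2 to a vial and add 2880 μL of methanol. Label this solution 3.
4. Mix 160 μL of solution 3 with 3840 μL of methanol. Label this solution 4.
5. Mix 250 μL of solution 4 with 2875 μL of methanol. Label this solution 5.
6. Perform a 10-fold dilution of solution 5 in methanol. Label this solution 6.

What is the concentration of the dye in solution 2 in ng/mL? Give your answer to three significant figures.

7.81 × 10^4 ng/mL

Step 1: 200 μL brought to 3200 μL → factor 3200/200 = 16
Step 2: 160 μL + 1120 μL = 1280 μL total → factor 1280/160 = 8
Dilution factor through solution 2 = 16 × 8 = 128
[solution 2] = 10.0 mg/mL / 128 = 0.07812 mg/mL = 7.81 × 10^4 ng/mL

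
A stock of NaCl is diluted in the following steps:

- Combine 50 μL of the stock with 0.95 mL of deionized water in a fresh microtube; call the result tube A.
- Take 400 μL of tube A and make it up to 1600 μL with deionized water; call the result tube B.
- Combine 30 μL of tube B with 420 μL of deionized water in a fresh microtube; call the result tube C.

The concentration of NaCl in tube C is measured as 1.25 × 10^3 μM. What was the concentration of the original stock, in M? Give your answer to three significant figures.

1.50 M

Step 1: 50 μL + 0.95 mL = 1000 μL total → factor 1000/50 = 20
Step 2: 400 μL brought to 1600 μL → factor 1600/400 = 4
Step 3: 30 μL + 420 μL = 450 μL total → factor 450/30 = 15
Overall dilution factor = 20 × 4 × 15 = 1200
Stock = 1.25 × 10^3 μM × 1200 = 1.500 × 10^6 μM = 1.50 M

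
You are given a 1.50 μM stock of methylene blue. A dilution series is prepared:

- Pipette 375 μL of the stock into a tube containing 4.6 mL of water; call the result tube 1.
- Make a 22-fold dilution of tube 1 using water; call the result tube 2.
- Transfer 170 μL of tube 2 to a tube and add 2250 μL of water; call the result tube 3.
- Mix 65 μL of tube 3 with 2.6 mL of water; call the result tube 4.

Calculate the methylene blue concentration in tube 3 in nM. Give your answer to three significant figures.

0.361 nM

Step 1: 375 μL + 4.6 mL = 4975 μL total → factor 4975/375 = 13.267
Step 2: 22-fold → factor 22
Step 3: 170 μL + 2250 μL = 2420 μL total → factor 2420/170 = 14.235
Dilution factor through tube 3 = 13.267 × 22 × 14.235 = 4154.8
[tube 3] = 1.50 μM / 4154.8 = 0.0003610 μM = 0.361 nM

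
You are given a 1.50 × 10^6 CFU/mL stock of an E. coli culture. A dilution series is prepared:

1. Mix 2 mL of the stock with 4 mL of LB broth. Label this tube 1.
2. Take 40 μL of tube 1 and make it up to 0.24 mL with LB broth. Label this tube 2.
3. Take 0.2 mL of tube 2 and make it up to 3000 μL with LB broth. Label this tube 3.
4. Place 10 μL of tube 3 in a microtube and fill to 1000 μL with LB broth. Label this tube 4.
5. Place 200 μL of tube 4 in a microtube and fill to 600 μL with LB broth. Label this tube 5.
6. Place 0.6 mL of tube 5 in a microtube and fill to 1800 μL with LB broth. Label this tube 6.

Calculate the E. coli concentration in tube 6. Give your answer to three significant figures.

6.17 CFU/mL

Step 1: 2 mL + 4 mL = 6 mL total → factor 6/2 = 3
Step 2: 40 μL brought to 0.24 mL → factor 240/40 = 6
Step 3: 0.2 mL brought to 3000 μL → factor 3/0.2 = 15
Step 4: 10 μL brought to 1000 μL → factor 1000/10 = 100
Step 5: 200 μL brought to 600 μL → factor 600/200 = 3
Step 6: 0.6 mL brought to 1800 μL → factor 1.8/0.6 = 3
Dilution factor through tube 6 = 3 × 6 × 15 × 100 × 3 × 3 = 2.43 × 10^5
[tube 6] = 1.50 × 10^6 CFU/mL / 2.43 × 10^5 = 6.17 CFU/mL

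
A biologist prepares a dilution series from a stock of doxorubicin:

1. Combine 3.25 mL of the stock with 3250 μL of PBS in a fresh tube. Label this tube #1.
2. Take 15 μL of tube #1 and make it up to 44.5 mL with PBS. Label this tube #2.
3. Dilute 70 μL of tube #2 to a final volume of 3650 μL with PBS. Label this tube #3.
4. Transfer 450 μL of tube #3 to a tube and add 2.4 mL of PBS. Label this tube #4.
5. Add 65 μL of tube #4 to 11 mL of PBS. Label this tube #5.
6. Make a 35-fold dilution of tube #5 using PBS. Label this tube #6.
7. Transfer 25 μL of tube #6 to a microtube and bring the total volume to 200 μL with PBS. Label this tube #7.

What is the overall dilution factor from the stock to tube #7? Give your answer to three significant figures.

Step 1: 3.25 mL + 3250 μL = 6.5 mL total → factor 6.5/3.25 = 2
Step 2: 15 μL brought to 44.5 mL → factor 44500/15 = 2966.7
Step 3: 70 μL brought to 3650 μL → factor 3650/70 = 52.143
Step 4: 450 μL + 2.4 mL = 2850 μL total → factor 2850/450 = 6.3333
Step 5: 65 μL + 11 mL = 11065 μL total → factor 11065/65 = 170.23
Step 6: 35-fold → factor 35
Step 7: 25 μL brought to 200 μL → factor 200/25 = 8
Overall dilution factor = 2 × 2966.7 × 52.143 × 6.3333 × 170.23 × 35 × 8 = 9.3395 × 10^10

9.34 × 10^10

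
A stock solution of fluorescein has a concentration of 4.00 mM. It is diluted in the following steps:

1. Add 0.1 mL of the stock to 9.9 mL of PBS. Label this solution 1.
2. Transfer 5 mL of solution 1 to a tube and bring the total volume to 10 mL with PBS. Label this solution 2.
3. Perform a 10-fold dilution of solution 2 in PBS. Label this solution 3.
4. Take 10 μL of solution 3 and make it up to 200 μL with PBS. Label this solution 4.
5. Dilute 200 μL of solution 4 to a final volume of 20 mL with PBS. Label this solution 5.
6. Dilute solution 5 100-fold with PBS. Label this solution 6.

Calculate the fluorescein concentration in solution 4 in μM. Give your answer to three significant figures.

Step 1: 0.1 mL + 9.9 mL = 10 mL total → factor 10/0.1 = 100
Step 2: 5 mL brought to 10 mL → factor 10/5 = 2
Step 3: 10-fold → factor 10
Step 4: 10 μL brought to 200 μL → factor 200/10 = 20
Dilution factor through solution 4 = 100 × 2 × 10 × 20 = 40000
[solution 4] = 4.00 mM / 40000 = 0.0001000 mM = 0.100 μM

0.100 μM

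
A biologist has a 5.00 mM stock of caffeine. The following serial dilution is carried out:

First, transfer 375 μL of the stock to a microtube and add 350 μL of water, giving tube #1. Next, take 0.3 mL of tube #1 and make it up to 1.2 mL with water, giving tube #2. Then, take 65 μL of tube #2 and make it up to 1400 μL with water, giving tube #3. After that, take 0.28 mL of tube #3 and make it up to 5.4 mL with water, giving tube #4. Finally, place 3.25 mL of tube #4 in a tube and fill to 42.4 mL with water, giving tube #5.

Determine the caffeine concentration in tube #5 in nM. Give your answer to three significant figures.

119 nM

Step 1: 375 μL + 350 μL = 725 μL total → factor 725/375 = 1.9333
Step 2: 0.3 mL brought to 1.2 mL → factor 1.2/0.3 = 4
Step 3: 65 μL brought to 1400 μL → factor 1400/65 = 21.538
Step 4: 0.28 mL brought to 5.4 mL → factor 5.4/0.28 = 19.286
Step 5: 3.25 mL brought to 42.4 mL → factor 42.4/3.25 = 13.046
Overall dilution factor = 1.9333 × 4 × 21.538 × 19.286 × 13.046 = 41908
Final = 5.00 mM / 41908 = 0.0001193 mM = 119 nM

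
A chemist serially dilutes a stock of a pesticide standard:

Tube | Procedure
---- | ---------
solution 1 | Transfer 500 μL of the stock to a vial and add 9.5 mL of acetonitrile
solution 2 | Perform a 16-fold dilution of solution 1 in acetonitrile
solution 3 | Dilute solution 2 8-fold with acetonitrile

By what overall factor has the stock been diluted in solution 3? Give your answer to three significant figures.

2.56 × 10^3

Step 1: 500 μL + 9.5 mL = 10000 μL total → factor 10000/500 = 20
Step 2: 16-fold → factor 16
Step 3: 8-fold → factor 8
Overall dilution factor = 20 × 16 × 8 = 2560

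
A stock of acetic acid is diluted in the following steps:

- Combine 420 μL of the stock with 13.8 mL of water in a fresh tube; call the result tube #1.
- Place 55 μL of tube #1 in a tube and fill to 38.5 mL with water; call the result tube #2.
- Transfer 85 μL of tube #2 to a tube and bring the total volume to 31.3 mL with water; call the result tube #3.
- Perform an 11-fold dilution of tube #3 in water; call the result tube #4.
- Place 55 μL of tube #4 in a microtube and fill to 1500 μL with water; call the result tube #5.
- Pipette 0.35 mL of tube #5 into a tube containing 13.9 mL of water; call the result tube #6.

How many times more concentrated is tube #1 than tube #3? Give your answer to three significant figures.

Step 1: 420 μL + 13.8 mL = 14220 μL total → factor 14220/420 = 33.857
Step 2: 55 μL brought to 38.5 mL → factor 38500/55 = 700
Step 3: 85 μL brought to 31.3 mL → factor 31300/85 = 368.24
Dilution factor to tube #1 = 33.857; to tube #3 = 8.7272 × 10^6
[tube #1]/[tube #3] = (factor to tube #3)/(factor to tube #1) = 8.7272 × 10^6/33.857 = 2.58 × 10^5

2.58 × 10^5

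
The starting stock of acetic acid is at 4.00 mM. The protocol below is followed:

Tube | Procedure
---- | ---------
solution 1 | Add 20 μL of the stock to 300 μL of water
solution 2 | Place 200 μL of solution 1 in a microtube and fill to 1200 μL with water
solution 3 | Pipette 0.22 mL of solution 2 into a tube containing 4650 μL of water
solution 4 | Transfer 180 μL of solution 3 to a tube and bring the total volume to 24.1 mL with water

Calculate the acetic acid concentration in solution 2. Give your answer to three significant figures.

Step 1: 20 μL + 300 μL = 320 μL total → factor 320/20 = 16
Step 2: 200 μL brought to 1200 μL → factor 1200/200 = 6
Dilution factor through solution 2 = 16 × 6 = 96
[solution 2] = 4.00 mM / 96 = 0.0417 mM

0.0417 mM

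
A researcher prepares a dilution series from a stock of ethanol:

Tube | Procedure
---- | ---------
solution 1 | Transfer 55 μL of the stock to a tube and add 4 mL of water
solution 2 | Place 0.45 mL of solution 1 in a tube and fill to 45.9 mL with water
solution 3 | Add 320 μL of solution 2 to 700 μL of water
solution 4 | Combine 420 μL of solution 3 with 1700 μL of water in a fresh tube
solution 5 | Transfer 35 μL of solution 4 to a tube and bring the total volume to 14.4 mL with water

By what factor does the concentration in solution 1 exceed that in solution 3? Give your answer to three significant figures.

325

Step 1: 55 μL + 4 mL = 4055 μL total → factor 4055/55 = 73.727
Step 2: 0.45 mL brought to 45.9 mL → factor 45.9/0.45 = 102
Step 3: 320 μL + 700 μL = 1020 μL total → factor 1020/320 = 3.1875
Dilution factor to solution 1 = 73.727; to solution 3 = 23971
[solution 1]/[solution 3] = (factor to solution 3)/(factor to solution 1) = 23971/73.727 = 325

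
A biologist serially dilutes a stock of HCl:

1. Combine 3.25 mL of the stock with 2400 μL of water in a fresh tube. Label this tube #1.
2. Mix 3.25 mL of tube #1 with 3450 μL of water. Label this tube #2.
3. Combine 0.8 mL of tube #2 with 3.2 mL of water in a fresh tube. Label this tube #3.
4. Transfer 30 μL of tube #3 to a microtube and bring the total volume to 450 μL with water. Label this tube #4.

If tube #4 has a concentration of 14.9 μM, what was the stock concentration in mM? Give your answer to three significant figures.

Step 1: 3.25 mL + 2400 μL = 5.65 mL total → factor 5.65/3.25 = 1.7385
Step 2: 3.25 mL + 3450 μL = 6.7 mL total → factor 6.7/3.25 = 2.0615
Step 3: 0.8 mL + 3.2 mL = 4 mL total → factor 4/0.8 = 5
Step 4: 30 μL brought to 450 μL → factor 450/30 = 15
Overall dilution factor = 1.7385 × 2.0615 × 5 × 15 = 268.79
Stock = 14.9 μM × 268.79 = 4005 μM = 4.01 mM

4.01 mM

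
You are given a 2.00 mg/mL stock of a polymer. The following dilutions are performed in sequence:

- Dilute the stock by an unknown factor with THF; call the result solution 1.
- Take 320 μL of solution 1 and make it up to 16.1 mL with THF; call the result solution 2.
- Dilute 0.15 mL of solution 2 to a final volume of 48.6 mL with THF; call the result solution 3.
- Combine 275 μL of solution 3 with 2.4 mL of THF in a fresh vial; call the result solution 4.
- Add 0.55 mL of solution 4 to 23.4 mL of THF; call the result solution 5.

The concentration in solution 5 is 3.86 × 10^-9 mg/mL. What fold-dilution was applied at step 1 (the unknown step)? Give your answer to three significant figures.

Step 1: unknown factor x
Step 2: 320 μL brought to 16.1 mL → factor 16100/320 = 50.312
Step 3: 0.15 mL brought to 48.6 mL → factor 48.6/0.15 = 324
Step 4: 275 μL + 2.4 mL = 2675 μL total → factor 2675/275 = 9.7273
Step 5: 0.55 mL + 23.4 mL = 23.95 mL total → factor 23.95/0.55 = 43.545
Product of known-step factors = 6.9049 × 10^6
Overall factor = 2.00 mg/mL / (3.86 × 10^-9 mg/mL) = 5.1813 × 10^8
x = 5.1813 × 10^8 / 6.9049 × 10^6 = 75.0

75.0-fold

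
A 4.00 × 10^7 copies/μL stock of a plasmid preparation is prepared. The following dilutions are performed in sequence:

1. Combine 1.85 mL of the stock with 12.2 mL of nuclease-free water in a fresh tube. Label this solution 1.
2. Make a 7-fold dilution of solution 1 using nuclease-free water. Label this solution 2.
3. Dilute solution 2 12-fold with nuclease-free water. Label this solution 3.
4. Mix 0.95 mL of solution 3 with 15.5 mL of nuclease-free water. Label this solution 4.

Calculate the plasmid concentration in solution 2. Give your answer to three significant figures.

Step 1: 1.85 mL + 12.2 mL = 14.05 mL total → factor 14.05/1.85 = 7.5946
Step 2: 7-fold → factor 7
Dilution factor through solution 2 = 7.5946 × 7 = 53.162
[solution 2] = 4.00 × 10^7 copies/μL / 53.162 = 7.52 × 10^5 copies/μL

7.52 × 10^5 copies/μL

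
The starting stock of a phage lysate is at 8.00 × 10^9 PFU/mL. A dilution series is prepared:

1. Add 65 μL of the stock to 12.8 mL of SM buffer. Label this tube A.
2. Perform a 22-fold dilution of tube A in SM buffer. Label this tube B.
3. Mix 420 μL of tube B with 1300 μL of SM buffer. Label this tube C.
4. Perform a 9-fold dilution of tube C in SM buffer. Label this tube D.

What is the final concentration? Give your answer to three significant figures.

Step 1: 65 μL + 12.8 mL = 12865 μL total → factor 12865/65 = 197.92
Step 2: 22-fold → factor 22
Step 3: 420 μL + 1300 μL = 1720 μL total → factor 1720/420 = 4.0952
Step 4: 9-fold → factor 9
Overall dilution factor = 197.92 × 22 × 4.0952 × 9 = 1.6049 × 10^5
Final = 8.00 × 10^9 PFU/mL / 1.6049 × 10^5 = 4.98 × 10^4 PFU/mL

4.98 × 10^4 PFU/mL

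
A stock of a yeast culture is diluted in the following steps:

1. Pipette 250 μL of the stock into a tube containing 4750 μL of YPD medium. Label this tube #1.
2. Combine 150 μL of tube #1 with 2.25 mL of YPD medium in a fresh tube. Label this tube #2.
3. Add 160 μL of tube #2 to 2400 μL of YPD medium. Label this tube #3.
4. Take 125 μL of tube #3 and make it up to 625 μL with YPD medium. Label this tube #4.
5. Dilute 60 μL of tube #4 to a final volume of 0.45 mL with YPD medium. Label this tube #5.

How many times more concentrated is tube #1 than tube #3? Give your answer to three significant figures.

256

Step 1: 250 μL + 4750 μL = 5000 μL total → factor 5000/250 = 20
Step 2: 150 μL + 2.25 mL = 2400 μL total → factor 2400/150 = 16
Step 3: 160 μL + 2400 μL = 2560 μL total → factor 2560/160 = 16
Dilution factor to tube #1 = 20; to tube #3 = 5120
[tube #1]/[tube #3] = (factor to tube #3)/(factor to tube #1) = 5120/20 = 256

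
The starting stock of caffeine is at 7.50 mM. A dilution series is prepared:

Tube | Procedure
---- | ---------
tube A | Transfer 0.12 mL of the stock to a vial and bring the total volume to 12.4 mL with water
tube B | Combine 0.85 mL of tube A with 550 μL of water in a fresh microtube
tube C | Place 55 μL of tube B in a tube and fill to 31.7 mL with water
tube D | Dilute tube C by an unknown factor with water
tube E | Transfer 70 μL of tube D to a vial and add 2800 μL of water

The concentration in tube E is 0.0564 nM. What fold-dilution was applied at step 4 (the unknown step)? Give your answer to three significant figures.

Step 1: 0.12 mL brought to 12.4 mL → factor 12.4/0.12 = 103.33
Step 2: 0.85 mL + 550 μL = 1.4 mL total → factor 1.4/0.85 = 1.6471
Step 3: 55 μL brought to 31.7 mL → factor 31700/55 = 576.36
Step 4: unknown factor x
Step 5: 70 μL + 2800 μL = 2870 μL total → factor 2870/70 = 41
Product of known-step factors = 4.0219 × 10^6
Overall factor = 7.50 mM / (0.0564 nM) = 1.3298 × 10^8
x = 1.3298 × 10^8 / 4.0219 × 10^6 = 33.1

33.1-fold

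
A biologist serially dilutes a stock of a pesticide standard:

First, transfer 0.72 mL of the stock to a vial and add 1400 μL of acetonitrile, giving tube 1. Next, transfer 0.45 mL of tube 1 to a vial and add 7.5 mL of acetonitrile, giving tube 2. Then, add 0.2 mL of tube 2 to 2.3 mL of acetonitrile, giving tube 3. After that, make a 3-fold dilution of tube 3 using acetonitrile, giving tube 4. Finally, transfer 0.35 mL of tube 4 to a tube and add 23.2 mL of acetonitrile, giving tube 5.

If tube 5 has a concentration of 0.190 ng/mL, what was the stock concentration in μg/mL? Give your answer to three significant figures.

24.9 μg/mL

Step 1: 0.72 mL + 1400 μL = 2.12 mL total → factor 2.12/0.72 = 2.9444
Step 2: 0.45 mL + 7.5 mL = 7.95 mL total → factor 7.95/0.45 = 17.667
Step 3: 0.2 mL + 2.3 mL = 2.5 mL total → factor 2.5/0.2 = 12.5
Step 4: 3-fold → factor 3
Step 5: 0.35 mL + 23.2 mL = 23.55 mL total → factor 23.55/0.35 = 67.286
Overall dilution factor = 2.9444 × 17.667 × 12.5 × 3 × 67.286 = 1.3125 × 10^5
Stock = 0.190 ng/mL × 1.3125 × 10^5 = 2.494 × 10^4 ng/mL = 24.9 μg/mL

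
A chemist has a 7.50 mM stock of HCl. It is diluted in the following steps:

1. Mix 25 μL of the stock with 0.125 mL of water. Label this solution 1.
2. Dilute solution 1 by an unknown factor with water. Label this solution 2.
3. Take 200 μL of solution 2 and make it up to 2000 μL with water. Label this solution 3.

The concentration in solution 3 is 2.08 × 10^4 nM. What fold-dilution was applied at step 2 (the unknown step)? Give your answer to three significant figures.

Step 1: 25 μL + 0.125 mL = 150 μL total → factor 150/25 = 6
Step 2: unknown factor x
Step 3: 200 μL brought to 2000 μL → factor 2000/200 = 10
Product of known-step factors = 60
Overall factor = 7.50 mM / (2.08 × 10^4 nM) = 360.58
x = 360.58 / 60 = 6.01

6.01-fold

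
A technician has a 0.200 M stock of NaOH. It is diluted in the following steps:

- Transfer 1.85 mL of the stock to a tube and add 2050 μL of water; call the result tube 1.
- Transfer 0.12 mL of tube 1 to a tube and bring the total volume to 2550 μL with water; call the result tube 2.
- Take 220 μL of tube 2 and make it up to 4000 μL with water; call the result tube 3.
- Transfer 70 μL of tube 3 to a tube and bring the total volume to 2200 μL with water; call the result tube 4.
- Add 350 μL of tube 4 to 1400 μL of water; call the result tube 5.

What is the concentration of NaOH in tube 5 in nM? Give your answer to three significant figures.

1.56 × 10^3 nM

Step 1: 1.85 mL + 2050 μL = 3.9 mL total → factor 3.9/1.85 = 2.1081
Step 2: 0.12 mL brought to 2550 μL → factor 2.55/0.12 = 21.25
Step 3: 220 μL brought to 4000 μL → factor 4000/220 = 18.182
Step 4: 70 μL brought to 2200 μL → factor 2200/70 = 31.429
Step 5: 350 μL + 1400 μL = 1750 μL total → factor 1750/350 = 5
Overall dilution factor = 2.1081 × 21.25 × 18.182 × 31.429 × 5 = 1.2799 × 10^5
Final = 0.200 M / 1.2799 × 10^5 = 1.563 × 10^-6 M = 1.56 × 10^3 nM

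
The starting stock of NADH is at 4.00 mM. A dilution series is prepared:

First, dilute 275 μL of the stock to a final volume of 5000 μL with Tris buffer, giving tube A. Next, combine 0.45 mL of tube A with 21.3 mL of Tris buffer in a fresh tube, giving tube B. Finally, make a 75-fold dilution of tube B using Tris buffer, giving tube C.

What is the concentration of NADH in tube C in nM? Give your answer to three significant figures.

Step 1: 275 μL brought to 5000 μL → factor 5000/275 = 18.182
Step 2: 0.45 mL + 21.3 mL = 21.75 mL total → factor 21.75/0.45 = 48.333
Step 3: 75-fold → factor 75
Overall dilution factor = 18.182 × 48.333 × 75 = 65909
Final = 4.00 mM / 65909 = 6.069 × 10^-5 mM = 60.7 nM

60.7 nM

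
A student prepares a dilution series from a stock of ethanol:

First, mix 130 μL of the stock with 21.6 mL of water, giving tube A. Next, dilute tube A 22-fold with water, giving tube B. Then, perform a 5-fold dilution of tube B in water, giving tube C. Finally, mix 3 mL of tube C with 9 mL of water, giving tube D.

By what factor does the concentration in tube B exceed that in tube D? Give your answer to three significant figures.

Step 1: 130 μL + 21.6 mL = 21730 μL total → factor 21730/130 = 167.15
Step 2: 22-fold → factor 22
Step 3: 5-fold → factor 5
Step 4: 3 mL + 9 mL = 12 mL total → factor 12/3 = 4
Dilution factor to tube B = 3677.4; to tube D = 73548
[tube B]/[tube D] = (factor to tube D)/(factor to tube B) = 73548/3677.4 = 20.0

20.0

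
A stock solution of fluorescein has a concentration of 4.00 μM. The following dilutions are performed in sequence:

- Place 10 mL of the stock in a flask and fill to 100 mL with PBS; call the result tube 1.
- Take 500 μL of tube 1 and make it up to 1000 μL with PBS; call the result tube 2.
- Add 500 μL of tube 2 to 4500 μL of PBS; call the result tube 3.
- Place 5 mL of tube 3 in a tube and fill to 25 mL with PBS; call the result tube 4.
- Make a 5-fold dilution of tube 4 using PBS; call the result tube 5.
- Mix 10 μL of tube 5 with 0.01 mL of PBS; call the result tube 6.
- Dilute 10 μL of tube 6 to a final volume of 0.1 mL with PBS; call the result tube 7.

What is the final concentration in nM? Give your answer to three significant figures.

0.0400 nM

Step 1: 10 mL brought to 100 mL → factor 100/10 = 10
Step 2: 500 μL brought to 1000 μL → factor 1000/500 = 2
Step 3: 500 μL + 4500 μL = 5000 μL total → factor 5000/500 = 10
Step 4: 5 mL brought to 25 mL → factor 25/5 = 5
Step 5: 5-fold → factor 5
Step 6: 10 μL + 0.01 mL = 20 μL total → factor 20/10 = 2
Step 7: 10 μL brought to 0.1 mL → factor 100/10 = 10
Overall dilution factor = 10 × 2 × 10 × 5 × 5 × 2 × 10 = 1 × 10^5
Final = 4.00 μM / 1 × 10^5 = 4.000 × 10^-5 μM = 0.0400 nM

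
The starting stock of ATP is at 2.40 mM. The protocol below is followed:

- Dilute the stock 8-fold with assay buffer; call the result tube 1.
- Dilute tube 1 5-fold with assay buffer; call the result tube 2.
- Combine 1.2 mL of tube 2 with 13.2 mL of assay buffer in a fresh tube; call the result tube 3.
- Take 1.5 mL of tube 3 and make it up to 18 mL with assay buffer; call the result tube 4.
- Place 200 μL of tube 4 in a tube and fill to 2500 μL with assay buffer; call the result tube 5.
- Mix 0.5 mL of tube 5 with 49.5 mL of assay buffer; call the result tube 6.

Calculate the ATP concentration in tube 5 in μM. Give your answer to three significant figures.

Step 1: 8-fold → factor 8
Step 2: 5-fold → factor 5
Step 3: 1.2 mL + 13.2 mL = 14.4 mL total → factor 14.4/1.2 = 12
Step 4: 1.5 mL brought to 18 mL → factor 18/1.5 = 12
Step 5: 200 μL brought to 2500 μL → factor 2500/200 = 12.5
Dilution factor through tube 5 = 8 × 5 × 12 × 12 × 12.5 = 72000
[tube 5] = 2.40 mM / 72000 = 3.333 × 10^-5 mM = 0.0333 μM

0.0333 μM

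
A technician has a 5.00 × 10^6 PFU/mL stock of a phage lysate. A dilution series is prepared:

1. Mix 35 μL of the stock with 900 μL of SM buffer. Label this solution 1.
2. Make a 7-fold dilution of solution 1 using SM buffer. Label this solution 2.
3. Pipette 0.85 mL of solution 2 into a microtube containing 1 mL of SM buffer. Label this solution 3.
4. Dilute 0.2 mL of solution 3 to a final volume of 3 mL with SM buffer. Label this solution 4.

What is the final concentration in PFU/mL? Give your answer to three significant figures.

819 PFU/mL

Step 1: 35 μL + 900 μL = 935 μL total → factor 935/35 = 26.714
Step 2: 7-fold → factor 7
Step 3: 0.85 mL + 1 mL = 1.85 mL total → factor 1.85/0.85 = 2.1765
Step 4: 0.2 mL brought to 3 mL → factor 3/0.2 = 15
Overall dilution factor = 26.714 × 7 × 2.1765 × 15 = 6105
Final = 5.00 × 10^6 PFU/mL / 6105 = 819 PFU/mL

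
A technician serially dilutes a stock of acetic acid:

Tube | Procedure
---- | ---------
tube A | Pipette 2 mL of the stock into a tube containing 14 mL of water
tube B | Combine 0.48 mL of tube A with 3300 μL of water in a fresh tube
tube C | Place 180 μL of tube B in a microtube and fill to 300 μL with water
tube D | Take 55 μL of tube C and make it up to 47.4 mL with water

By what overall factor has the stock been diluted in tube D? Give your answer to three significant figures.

9.05 × 10^4

Step 1: 2 mL + 14 mL = 16 mL total → factor 16/2 = 8
Step 2: 0.48 mL + 3300 μL = 3.78 mL total → factor 3.78/0.48 = 7.875
Step 3: 180 μL brought to 300 μL → factor 300/180 = 1.6667
Step 4: 55 μL brought to 47.4 mL → factor 47400/55 = 861.82
Overall dilution factor = 8 × 7.875 × 1.6667 × 861.82 = 90491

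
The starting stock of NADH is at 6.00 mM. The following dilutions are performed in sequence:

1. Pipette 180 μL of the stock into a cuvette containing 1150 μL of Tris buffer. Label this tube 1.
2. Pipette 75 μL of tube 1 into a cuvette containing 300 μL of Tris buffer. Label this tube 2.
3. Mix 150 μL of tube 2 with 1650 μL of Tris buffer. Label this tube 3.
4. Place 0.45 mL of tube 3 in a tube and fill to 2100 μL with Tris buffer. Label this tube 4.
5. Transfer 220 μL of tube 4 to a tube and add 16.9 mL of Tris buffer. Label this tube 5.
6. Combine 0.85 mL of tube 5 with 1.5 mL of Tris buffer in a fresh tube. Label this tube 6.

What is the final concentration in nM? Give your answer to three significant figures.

13.5 nM

Step 1: 180 μL + 1150 μL = 1330 μL total → factor 1330/180 = 7.3889
Step 2: 75 μL + 300 μL = 375 μL total → factor 375/75 = 5
Step 3: 150 μL + 1650 μL = 1800 μL total → factor 1800/150 = 12
Step 4: 0.45 mL brought to 2100 μL → factor 2.1/0.45 = 4.6667
Step 5: 220 μL + 16.9 mL = 17120 μL total → factor 17120/220 = 77.818
Step 6: 0.85 mL + 1.5 mL = 2.35 mL total → factor 2.35/0.85 = 2.7647
Overall dilution factor = 7.3889 × 5 × 12 × 4.6667 × 77.818 × 2.7647 = 4.4511 × 10^5
Final = 6.00 mM / 4.4511 × 10^5 = 1.348 × 10^-5 mM = 13.5 nM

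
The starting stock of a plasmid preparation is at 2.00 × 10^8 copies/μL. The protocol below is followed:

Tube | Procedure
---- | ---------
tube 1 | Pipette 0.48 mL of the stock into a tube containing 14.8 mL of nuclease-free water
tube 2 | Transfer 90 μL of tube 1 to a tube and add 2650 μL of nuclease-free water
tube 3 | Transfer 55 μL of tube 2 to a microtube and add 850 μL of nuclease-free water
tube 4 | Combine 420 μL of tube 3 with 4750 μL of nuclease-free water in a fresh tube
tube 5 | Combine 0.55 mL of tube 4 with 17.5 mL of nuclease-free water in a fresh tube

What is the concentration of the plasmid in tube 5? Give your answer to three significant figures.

Step 1: 0.48 mL + 14.8 mL = 15.28 mL total → factor 15.28/0.48 = 31.833
Step 2: 90 μL + 2650 μL = 2740 μL total → factor 2740/90 = 30.444
Step 3: 55 μL + 850 μL = 905 μL total → factor 905/55 = 16.455
Step 4: 420 μL + 4750 μL = 5170 μL total → factor 5170/420 = 12.31
Step 5: 0.55 mL + 17.5 mL = 18.05 mL total → factor 18.05/0.55 = 32.818
Overall dilution factor = 31.833 × 30.444 × 16.455 × 12.31 × 32.818 = 6.4422 × 10^6
Final = 2.00 × 10^8 copies/μL / 6.4422 × 10^6 = 31.0 copies/μL

31.0 copies/μL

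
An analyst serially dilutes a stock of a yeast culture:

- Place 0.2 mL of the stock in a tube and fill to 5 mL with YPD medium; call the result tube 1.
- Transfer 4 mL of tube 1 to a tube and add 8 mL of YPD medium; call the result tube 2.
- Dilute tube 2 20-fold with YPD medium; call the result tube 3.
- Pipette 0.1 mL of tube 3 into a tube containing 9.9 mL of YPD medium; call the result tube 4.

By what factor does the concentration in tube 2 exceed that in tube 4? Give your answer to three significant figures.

2.00 × 10^3

Step 1: 0.2 mL brought to 5 mL → factor 5/0.2 = 25
Step 2: 4 mL + 8 mL = 12 mL total → factor 12/4 = 3
Step 3: 20-fold → factor 20
Step 4: 0.1 mL + 9.9 mL = 10 mL total → factor 10/0.1 = 100
Dilution factor to tube 2 = 75; to tube 4 = 1.5 × 10^5
[tube 2]/[tube 4] = (factor to tube 4)/(factor to tube 2) = 1.5 × 10^5/75 = 2.00 × 10^3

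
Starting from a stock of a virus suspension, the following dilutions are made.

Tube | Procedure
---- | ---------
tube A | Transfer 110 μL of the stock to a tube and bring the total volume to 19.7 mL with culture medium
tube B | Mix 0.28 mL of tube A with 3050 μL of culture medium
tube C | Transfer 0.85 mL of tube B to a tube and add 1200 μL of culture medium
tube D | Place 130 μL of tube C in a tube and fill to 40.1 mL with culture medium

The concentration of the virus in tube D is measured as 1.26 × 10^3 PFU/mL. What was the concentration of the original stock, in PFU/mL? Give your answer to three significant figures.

2.00 × 10^9 PFU/mL

Step 1: 110 μL brought to 19.7 mL → factor 19700/110 = 179.09
Step 2: 0.28 mL + 3050 μL = 3.33 mL total → factor 3.33/0.28 = 11.893
Step 3: 0.85 mL + 1200 μL = 2.05 mL total → factor 2.05/0.85 = 2.4118
Step 4: 130 μL brought to 40.1 mL → factor 40100/130 = 308.46
Overall dilution factor = 179.09 × 11.893 × 2.4118 × 308.46 = 1.5845 × 10^6
Stock = 1.26 × 10^3 PFU/mL × 1.5845 × 10^6 = 2.00 × 10^9 PFU/mL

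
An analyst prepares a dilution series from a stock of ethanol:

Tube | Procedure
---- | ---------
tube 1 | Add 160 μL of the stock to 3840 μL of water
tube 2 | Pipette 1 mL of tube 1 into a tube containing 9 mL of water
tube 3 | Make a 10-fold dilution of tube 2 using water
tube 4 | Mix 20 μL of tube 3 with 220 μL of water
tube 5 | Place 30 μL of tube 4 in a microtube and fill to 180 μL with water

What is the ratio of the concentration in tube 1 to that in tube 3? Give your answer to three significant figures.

Step 1: 160 μL + 3840 μL = 4000 μL total → factor 4000/160 = 25
Step 2: 1 mL + 9 mL = 10 mL total → factor 10/1 = 10
Step 3: 10-fold → factor 10
Dilution factor to tube 1 = 25; to tube 3 = 2500
[tube 1]/[tube 3] = (factor to tube 3)/(factor to tube 1) = 2500/25 = 100

100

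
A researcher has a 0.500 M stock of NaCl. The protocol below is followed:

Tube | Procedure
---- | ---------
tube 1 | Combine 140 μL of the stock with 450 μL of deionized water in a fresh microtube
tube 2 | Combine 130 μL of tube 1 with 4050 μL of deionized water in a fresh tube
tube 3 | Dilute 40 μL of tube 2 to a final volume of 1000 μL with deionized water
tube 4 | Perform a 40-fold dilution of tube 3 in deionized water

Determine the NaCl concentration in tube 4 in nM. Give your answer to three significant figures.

3.69 × 10^3 nM

Step 1: 140 μL + 450 μL = 590 μL total → factor 590/140 = 4.2143
Step 2: 130 μL + 4050 μL = 4180 μL total → factor 4180/130 = 32.154
Step 3: 40 μL brought to 1000 μL → factor 1000/40 = 25
Step 4: 40-fold → factor 40
Overall dilution factor = 4.2143 × 32.154 × 25 × 40 = 1.3551 × 10^5
Final = 0.500 M / 1.3551 × 10^5 = 3.690 × 10^-6 M = 3.69 × 10^3 nM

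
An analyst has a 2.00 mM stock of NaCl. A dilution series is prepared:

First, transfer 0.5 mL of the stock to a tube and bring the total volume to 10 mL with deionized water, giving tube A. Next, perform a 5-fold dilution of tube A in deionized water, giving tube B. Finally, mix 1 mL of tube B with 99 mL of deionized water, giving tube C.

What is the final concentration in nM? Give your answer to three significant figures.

Step 1: 0.5 mL brought to 10 mL → factor 10/0.5 = 20
Step 2: 5-fold → factor 5
Step 3: 1 mL + 99 mL = 100 mL total → factor 100/1 = 100
Overall dilution factor = 20 × 5 × 100 = 10000
Final = 2.00 mM / 10000 = 0.0002000 mM = 200 nM

200 nM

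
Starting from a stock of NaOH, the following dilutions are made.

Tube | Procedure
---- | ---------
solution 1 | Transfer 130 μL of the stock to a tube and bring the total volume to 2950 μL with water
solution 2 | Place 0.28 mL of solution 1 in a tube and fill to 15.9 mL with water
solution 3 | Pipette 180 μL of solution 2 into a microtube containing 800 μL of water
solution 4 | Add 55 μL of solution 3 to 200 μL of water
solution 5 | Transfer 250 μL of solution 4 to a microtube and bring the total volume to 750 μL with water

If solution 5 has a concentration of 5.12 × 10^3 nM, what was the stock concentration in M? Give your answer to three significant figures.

Step 1: 130 μL brought to 2950 μL → factor 2950/130 = 22.692
Step 2: 0.28 mL brought to 15.9 mL → factor 15.9/0.28 = 56.786
Step 3: 180 μL + 800 μL = 980 μL total → factor 980/180 = 5.4444
Step 4: 55 μL + 200 μL = 255 μL total → factor 255/55 = 4.6364
Step 5: 250 μL brought to 750 μL → factor 750/250 = 3
Overall dilution factor = 22.692 × 56.786 × 5.4444 × 4.6364 × 3 = 97582
Stock = 5.12 × 10^3 nM × 97582 = 4.996 × 10^8 nM = 0.500 M

0.500 M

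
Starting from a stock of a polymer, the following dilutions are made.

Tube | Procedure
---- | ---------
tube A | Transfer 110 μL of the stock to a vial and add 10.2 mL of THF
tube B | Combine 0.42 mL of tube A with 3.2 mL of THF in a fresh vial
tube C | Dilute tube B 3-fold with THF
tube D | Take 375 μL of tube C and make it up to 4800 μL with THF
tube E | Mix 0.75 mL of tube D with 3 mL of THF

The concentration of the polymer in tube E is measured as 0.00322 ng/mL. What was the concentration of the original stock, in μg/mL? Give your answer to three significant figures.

Step 1: 110 μL + 10.2 mL = 10310 μL total → factor 10310/110 = 93.727
Step 2: 0.42 mL + 3.2 mL = 3.62 mL total → factor 3.62/0.42 = 8.619
Step 3: 3-fold → factor 3
Step 4: 375 μL brought to 4800 μL → factor 4800/375 = 12.8
Step 5: 0.75 mL + 3 mL = 3.75 mL total → factor 3.75/0.75 = 5
Overall dilution factor = 93.727 × 8.619 × 3 × 12.8 × 5 = 1.5511 × 10^5
Stock = 0.00322 ng/mL × 1.5511 × 10^5 = 499.4 ng/mL = 0.499 μg/mL

0.499 μg/mL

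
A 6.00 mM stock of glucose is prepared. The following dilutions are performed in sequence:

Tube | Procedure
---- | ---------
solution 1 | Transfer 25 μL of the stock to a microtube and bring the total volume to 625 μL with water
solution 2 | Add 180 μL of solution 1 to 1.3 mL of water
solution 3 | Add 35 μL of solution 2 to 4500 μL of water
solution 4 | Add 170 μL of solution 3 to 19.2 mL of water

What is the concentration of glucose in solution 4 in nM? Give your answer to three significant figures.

1.98 nM

Step 1: 25 μL brought to 625 μL → factor 625/25 = 25
Step 2: 180 μL + 1.3 mL = 1480 μL total → factor 1480/180 = 8.2222
Step 3: 35 μL + 4500 μL = 4535 μL total → factor 4535/35 = 129.57
Step 4: 170 μL + 19.2 mL = 19370 μL total → factor 19370/170 = 113.94
Overall dilution factor = 25 × 8.2222 × 129.57 × 113.94 = 3.0347 × 10^6
Final = 6.00 mM / 3.0347 × 10^6 = 1.977 × 10^-6 mM = 1.98 nM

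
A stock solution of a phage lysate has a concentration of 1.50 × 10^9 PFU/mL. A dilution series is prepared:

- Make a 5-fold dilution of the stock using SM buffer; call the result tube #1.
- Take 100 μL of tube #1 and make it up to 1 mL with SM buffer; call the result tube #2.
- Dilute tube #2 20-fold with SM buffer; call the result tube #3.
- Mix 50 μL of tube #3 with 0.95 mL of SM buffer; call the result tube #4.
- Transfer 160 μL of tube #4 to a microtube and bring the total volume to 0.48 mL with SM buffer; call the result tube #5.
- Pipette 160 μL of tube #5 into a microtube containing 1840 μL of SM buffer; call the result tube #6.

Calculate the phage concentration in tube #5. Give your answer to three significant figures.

2.50 × 10^4 PFU/mL

Step 1: 5-fold → factor 5
Step 2: 100 μL brought to 1 mL → factor 1000/100 = 10
Step 3: 20-fold → factor 20
Step 4: 50 μL + 0.95 mL = 1000 μL total → factor 1000/50 = 20
Step 5: 160 μL brought to 0.48 mL → factor 480/160 = 3
Dilution factor through tube #5 = 5 × 10 × 20 × 20 × 3 = 60000
[tube #5] = 1.50 × 10^9 PFU/mL / 60000 = 2.50 × 10^4 PFU/mL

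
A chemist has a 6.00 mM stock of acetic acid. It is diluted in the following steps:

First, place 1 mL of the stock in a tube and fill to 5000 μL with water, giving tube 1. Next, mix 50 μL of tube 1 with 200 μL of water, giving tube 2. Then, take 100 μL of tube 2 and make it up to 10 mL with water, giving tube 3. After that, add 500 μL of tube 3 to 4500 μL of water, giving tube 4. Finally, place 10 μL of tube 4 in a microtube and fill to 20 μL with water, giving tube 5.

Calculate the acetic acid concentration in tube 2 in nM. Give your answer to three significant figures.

2.40 × 10^5 nM

Step 1: 1 mL brought to 5000 μL → factor 5/1 = 5
Step 2: 50 μL + 200 μL = 250 μL total → factor 250/50 = 5
Dilution factor through tube 2 = 5 × 5 = 25
[tube 2] = 6.00 mM / 25 = 0.2400 mM = 2.40 × 10^5 nM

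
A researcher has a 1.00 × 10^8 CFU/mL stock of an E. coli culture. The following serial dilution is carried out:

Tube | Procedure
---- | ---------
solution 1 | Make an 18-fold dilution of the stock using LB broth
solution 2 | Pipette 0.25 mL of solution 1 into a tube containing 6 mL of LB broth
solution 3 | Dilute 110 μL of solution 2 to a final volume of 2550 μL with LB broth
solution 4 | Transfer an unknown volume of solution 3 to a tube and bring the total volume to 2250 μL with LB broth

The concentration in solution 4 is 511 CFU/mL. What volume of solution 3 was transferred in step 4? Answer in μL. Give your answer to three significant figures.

Step 1: 18-fold → factor 18
Step 2: 0.25 mL + 6 mL = 6.25 mL total → factor 6.25/0.25 = 25
Step 3: 110 μL brought to 2550 μL → factor 2550/110 = 23.182
Step 4: v brought to 2250 μL → factor = 2250 μL/v
Product of known-step factors = 10432
Overall factor = 1.00 × 10^8 CFU/mL / (511 CFU/mL) = 1.9569 × 10^5
Step-4 factor = 1.9569 × 10^5 / 10432 = 18.759
v = 2250 μL / 18.759 = 120 μL

120 μL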